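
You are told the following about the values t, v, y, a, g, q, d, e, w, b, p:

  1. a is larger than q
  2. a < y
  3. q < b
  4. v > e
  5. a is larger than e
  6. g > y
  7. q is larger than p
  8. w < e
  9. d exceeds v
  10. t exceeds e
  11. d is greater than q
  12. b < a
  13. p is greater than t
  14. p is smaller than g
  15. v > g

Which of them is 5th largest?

a

The consecutive relations fix a unique order: w < e < t < p < q < b < a < y < g < v < d.
The 5th largest is a.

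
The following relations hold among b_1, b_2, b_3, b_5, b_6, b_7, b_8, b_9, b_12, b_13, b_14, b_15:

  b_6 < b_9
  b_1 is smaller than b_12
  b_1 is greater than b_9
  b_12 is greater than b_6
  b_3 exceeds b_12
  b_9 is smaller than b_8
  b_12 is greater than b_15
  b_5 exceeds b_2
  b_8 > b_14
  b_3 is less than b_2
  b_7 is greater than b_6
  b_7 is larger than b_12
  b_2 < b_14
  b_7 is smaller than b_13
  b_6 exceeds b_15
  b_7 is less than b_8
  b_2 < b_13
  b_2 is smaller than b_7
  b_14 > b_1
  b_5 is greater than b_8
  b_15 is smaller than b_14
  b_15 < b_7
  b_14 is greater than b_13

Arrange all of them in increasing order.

b_15 < b_6 < b_9 < b_1 < b_12 < b_3 < b_2 < b_7 < b_13 < b_14 < b_8 < b_5

The consecutive links are each given: b_15 < b_6; b_6 < b_9; b_9 < b_1; b_1 < b_12; b_12 < b_3; b_3 < b_2; b_2 < b_7; b_7 < b_13; b_13 < b_14; b_14 < b_8; b_8 < b_5.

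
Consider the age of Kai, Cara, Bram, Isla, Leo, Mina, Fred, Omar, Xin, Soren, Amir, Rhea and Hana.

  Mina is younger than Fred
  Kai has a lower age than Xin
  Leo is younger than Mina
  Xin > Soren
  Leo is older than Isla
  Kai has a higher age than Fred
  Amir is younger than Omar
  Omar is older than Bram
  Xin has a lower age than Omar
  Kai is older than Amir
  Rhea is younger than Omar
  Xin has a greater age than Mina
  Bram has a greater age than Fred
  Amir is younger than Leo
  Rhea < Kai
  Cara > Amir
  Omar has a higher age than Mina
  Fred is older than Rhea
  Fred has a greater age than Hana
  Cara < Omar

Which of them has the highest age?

Isla is not greatest since Isla < Leo; Amir is not greatest since Amir < Leo; Rhea is not greatest since Rhea < Kai; Leo is not greatest since Leo < Mina; Mina is not greatest since Mina < Fred; Hana is not greatest since Hana < Fred; Fred is not greatest since Fred < Bram; Cara is not greatest since Cara < Omar; Bram is not greatest since Bram < Omar; Kai is not greatest since Kai < Xin; Soren is not greatest since Soren < Xin; Xin is not greatest since Xin < Omar.
Only Omar has nothing above it, so Omar is the highest age.

Omar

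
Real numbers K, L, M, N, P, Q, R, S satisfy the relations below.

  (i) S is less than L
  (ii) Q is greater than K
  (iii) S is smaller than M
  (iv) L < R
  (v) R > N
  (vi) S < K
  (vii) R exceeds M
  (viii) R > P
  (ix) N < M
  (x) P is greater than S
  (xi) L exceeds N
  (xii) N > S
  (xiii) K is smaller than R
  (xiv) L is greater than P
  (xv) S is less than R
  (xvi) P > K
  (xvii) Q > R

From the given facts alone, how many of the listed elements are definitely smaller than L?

4

Directly below L: S, N, P.
One step further: K (4 so far).
No other element is forced below L by the given relations, so the count is 4.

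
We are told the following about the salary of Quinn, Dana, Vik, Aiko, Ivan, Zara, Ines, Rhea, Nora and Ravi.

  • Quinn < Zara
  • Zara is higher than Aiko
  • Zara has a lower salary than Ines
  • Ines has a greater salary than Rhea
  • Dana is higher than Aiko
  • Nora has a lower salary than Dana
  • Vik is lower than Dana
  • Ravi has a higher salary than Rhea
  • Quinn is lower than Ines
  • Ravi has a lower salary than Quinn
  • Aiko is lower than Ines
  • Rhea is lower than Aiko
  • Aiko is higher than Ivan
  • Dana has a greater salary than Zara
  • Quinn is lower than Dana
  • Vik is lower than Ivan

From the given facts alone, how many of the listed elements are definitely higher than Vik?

5

From Vik the given relations immediately reach Ivan, Dana.
From those, Aiko — 3 in total.
From those, Zara, Ines — 5 in total.
Nothing else is reachable above Vik; 5 in all.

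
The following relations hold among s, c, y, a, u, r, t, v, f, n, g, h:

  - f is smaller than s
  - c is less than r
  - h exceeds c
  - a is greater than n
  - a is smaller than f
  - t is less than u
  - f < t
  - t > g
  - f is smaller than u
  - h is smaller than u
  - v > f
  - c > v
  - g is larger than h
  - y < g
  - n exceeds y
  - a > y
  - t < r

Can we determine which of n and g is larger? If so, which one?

g

n < a and a < f give n < f.
Then f < v extends the chain to v.
Then v < c extends the chain to c.
With c < h: n < a < f < v < c < h.
Then h < g extends the chain to g.
So g is larger.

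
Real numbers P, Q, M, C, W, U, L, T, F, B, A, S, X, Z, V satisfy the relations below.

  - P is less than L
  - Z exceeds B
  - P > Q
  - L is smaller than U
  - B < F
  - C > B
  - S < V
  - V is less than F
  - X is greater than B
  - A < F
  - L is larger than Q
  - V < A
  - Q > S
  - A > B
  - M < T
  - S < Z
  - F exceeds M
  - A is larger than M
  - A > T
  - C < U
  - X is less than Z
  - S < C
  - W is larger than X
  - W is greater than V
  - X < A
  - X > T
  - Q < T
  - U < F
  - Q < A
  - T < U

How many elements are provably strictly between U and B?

Chaining upward from B reaches: C, X, A, W, F, Z.
Chaining downward from U reaches: S, M, Q, T, C, P, L.
Strictly between B and U are those in both lists: C — 1 element.

1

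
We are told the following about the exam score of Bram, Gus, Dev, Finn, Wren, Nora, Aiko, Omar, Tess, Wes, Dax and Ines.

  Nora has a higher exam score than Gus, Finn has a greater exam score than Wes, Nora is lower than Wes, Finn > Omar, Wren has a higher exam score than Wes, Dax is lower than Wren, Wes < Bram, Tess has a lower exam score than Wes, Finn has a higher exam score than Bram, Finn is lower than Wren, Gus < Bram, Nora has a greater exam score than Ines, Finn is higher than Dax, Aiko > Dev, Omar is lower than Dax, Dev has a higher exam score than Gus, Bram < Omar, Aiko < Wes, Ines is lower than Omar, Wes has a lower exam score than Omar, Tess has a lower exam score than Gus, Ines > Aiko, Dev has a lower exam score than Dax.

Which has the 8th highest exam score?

Ines

Piecing the relations together gives one ordering: Tess < Gus < Dev < Aiko < Ines < Nora < Wes < Bram < Omar < Dax < Finn < Wren.
The 8th largest is Ines.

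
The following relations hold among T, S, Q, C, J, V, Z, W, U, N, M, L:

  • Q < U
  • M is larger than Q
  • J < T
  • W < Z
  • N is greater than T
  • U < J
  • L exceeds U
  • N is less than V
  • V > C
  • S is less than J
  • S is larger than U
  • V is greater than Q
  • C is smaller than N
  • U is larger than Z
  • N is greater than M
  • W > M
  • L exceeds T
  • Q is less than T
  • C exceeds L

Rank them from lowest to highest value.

Q < M < W < Z < U < S < J < T < L < C < N < V

Each adjacent pair is fixed by a given relation: Q < M; M < W; W < Z; Z < U; U < S; S < J; J < T; T < L; L < C; C < N; N < V. Chaining them end to end gives the full order.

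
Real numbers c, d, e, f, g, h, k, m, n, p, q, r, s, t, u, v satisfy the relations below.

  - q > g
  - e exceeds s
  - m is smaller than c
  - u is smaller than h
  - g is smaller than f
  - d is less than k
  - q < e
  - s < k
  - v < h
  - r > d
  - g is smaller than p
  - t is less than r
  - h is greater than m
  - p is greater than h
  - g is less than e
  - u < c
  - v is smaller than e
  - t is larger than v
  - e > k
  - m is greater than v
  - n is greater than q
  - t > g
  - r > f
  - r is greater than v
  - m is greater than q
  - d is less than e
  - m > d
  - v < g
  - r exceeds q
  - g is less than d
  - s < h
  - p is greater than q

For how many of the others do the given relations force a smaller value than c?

6

From c the given relations immediately reach u, m.
From those, v, d, q — 5 in total.
From those, g — 6 in total.
No other element is forced below c by the given relations, so the count is 6.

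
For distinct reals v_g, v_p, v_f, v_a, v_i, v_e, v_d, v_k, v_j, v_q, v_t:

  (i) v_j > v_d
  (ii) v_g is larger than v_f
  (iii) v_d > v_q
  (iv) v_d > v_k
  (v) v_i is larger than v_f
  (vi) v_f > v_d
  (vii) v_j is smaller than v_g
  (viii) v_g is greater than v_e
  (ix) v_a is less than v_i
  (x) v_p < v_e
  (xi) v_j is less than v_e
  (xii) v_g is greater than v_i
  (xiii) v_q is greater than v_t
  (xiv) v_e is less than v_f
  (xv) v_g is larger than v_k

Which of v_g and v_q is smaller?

v_q < v_d < v_j < v_e < v_f < v_i < v_g, by transitivity through v_d, v_j, v_e, v_f, v_i.
So v_q < v_g; v_q is the smaller of the two.

v_q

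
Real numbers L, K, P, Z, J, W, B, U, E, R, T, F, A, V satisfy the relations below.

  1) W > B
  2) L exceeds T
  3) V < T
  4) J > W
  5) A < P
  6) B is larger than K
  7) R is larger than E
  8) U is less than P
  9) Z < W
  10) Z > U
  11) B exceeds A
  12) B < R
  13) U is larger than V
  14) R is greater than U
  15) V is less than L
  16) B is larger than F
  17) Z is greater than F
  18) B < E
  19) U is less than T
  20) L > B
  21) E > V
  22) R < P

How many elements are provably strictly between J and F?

3

The relations place F below J. An element lies strictly between them when it is forced above F and also forced below J.
Above F: {B, L, E, R, Z, P, W}. Below J: {A, V, K, U, B, Z, W}.
Intersection: {B, Z, W} — 3.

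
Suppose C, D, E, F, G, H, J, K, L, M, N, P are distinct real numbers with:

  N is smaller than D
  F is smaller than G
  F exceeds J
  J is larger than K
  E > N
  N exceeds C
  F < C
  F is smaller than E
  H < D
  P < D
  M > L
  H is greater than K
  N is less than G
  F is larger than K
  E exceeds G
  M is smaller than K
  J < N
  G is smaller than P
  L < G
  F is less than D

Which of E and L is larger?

E

L < M < K < J < F < C < N < G < E, by transitivity through M, K, J, F, C, N, G.
So L < E; E is the larger of the two.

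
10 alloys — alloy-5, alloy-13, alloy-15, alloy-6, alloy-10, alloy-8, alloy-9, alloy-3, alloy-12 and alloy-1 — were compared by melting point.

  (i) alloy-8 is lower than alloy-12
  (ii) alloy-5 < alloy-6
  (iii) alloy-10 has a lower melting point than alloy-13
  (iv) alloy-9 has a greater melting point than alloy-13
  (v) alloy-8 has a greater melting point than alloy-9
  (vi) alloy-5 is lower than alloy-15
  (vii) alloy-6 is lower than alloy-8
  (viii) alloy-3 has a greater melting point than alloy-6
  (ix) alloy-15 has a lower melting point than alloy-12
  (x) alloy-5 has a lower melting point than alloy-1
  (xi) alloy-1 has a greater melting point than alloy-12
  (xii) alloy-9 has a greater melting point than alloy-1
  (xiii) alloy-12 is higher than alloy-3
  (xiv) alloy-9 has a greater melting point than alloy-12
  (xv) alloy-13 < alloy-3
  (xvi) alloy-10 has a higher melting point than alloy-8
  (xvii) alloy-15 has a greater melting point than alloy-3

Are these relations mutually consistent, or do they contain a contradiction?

inconsistent

Chaining the given relations yields alloy-8 < alloy-10 < alloy-13 < alloy-3 < alloy-15 < alloy-12 < alloy-1 < alloy-9, so alloy-8 < alloy-9. But one relation states alloy-9 < alloy-8. These cannot both hold.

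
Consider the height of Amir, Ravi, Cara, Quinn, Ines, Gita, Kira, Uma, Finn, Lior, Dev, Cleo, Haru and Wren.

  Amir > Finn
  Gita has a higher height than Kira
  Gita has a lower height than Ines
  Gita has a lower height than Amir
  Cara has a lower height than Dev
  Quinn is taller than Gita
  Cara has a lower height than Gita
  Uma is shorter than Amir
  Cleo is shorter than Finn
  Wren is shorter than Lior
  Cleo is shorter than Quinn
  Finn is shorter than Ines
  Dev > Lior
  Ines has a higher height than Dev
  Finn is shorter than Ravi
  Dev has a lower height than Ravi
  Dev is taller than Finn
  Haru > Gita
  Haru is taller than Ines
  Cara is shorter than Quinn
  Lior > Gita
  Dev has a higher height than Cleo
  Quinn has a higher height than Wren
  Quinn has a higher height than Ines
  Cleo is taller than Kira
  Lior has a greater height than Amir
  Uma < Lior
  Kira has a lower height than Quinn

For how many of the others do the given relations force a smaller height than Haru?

11

Directly below Haru: Gita, Ines.
One step further: Cara, Kira, Finn, Dev (6 so far).
One step further: Cleo, Lior (8 so far).
One step further: Uma, Wren, Amir (11 so far).
No other element is forced below Haru by the given relations, so the count is 11.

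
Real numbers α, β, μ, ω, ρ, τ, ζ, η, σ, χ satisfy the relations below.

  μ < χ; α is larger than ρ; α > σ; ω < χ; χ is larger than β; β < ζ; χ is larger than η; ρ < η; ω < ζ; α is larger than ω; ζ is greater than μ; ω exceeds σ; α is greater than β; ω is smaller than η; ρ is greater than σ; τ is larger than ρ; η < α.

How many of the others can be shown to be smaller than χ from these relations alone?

6

The elements the relations force below χ are σ, ρ, β, ω, μ, η — no chain reaches any other.
That is 6.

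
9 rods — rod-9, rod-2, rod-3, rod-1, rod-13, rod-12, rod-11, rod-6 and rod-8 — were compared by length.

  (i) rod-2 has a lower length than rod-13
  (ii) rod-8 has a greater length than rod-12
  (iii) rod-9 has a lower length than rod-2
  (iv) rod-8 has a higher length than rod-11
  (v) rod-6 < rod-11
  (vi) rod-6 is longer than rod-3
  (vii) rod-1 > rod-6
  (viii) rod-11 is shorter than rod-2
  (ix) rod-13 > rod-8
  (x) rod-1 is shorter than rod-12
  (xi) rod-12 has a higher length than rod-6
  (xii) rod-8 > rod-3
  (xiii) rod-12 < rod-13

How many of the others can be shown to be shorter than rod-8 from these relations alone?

The elements the relations force below rod-8 are rod-3, rod-6, rod-11, rod-1, rod-12 — no chain reaches any other.
That is 5.

5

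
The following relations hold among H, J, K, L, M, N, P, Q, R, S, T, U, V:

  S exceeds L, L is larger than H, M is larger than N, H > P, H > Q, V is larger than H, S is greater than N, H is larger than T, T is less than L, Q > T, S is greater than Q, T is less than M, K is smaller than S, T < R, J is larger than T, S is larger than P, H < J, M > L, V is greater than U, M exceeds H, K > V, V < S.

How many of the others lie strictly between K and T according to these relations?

3

Chaining upward from T reaches: Q, H, L, V, M, R, J, S.
Chaining downward from K reaches: P, Q, U, H, V.
Strictly between T and K are those in both lists: Q, H, V — 3 elements.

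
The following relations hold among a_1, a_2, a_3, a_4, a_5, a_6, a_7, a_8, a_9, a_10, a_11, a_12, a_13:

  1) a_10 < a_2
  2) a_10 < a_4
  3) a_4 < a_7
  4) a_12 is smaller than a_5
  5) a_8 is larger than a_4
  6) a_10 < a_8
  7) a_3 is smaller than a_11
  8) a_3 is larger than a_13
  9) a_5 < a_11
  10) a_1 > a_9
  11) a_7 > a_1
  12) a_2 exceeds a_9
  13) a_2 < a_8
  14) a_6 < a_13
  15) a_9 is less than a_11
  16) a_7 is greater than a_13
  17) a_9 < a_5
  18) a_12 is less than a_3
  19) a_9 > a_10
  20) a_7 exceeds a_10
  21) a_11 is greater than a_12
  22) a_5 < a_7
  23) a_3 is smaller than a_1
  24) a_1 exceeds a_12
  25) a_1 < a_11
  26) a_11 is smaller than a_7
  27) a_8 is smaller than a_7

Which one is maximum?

a_10 is not greatest since a_10 < a_4; a_9 is not greatest since a_9 < a_5; a_12 is not greatest since a_12 < a_11; a_5 is not greatest since a_5 < a_7; a_6 is not greatest since a_6 < a_13; a_4 is not greatest since a_4 < a_7; a_13 is not greatest since a_13 < a_7; a_2 is not greatest since a_2 < a_8; a_8 is not greatest since a_8 < a_7; a_3 is not greatest since a_3 < a_11; a_1 is not greatest since a_1 < a_7; a_11 is not greatest since a_11 < a_7.
Only a_7 has nothing above it, so a_7 is the maximum.

a_7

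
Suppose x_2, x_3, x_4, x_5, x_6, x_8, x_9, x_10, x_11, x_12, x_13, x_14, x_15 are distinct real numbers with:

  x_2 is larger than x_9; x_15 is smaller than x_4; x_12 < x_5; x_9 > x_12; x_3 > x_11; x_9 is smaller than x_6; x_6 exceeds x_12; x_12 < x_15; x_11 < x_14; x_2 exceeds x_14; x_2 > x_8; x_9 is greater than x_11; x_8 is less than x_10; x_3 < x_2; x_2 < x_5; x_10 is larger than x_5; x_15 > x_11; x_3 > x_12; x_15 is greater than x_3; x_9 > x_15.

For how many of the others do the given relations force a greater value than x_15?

Directly above x_15: x_9, x_4.
One step further: x_6, x_2 (4 so far).
One step further: x_5 (5 so far).
One step further: x_10 (6 so far).
Nothing else is reachable above x_15; 6 in all.

6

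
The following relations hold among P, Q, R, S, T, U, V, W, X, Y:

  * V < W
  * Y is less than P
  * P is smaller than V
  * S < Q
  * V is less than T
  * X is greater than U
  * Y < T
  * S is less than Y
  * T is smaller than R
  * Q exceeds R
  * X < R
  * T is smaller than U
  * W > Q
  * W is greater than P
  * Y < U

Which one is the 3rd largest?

The consecutive relations fix a unique order: S < Y < P < V < T < U < X < R < Q < W.
The 3rd largest is R.

R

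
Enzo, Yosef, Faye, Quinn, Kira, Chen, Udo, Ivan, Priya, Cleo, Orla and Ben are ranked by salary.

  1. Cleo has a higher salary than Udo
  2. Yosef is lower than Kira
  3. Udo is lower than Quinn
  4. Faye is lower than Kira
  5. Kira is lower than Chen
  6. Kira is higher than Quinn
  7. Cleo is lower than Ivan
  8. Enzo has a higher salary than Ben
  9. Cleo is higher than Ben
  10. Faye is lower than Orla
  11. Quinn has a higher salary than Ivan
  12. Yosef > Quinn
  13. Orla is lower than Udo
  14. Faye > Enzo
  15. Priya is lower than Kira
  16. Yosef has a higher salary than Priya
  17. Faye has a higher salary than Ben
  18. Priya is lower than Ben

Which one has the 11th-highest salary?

Chaining the given pairs: Priya < Ben < Enzo < Faye < Orla < Udo < Cleo < Ivan < Quinn < Yosef < Kira < Chen.
Counting 11 from the largest end gives Ben.

Ben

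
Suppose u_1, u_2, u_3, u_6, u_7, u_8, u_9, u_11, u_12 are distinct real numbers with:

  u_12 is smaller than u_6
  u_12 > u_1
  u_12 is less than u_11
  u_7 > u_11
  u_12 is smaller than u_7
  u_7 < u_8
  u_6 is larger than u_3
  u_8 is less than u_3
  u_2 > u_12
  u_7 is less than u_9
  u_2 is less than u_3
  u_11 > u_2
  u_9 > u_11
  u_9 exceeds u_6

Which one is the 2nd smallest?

Chaining the given pairs: u_1 < u_12 < u_2 < u_11 < u_7 < u_8 < u_3 < u_6 < u_9.
Counting 2 from the smallest end gives u_12.

u_12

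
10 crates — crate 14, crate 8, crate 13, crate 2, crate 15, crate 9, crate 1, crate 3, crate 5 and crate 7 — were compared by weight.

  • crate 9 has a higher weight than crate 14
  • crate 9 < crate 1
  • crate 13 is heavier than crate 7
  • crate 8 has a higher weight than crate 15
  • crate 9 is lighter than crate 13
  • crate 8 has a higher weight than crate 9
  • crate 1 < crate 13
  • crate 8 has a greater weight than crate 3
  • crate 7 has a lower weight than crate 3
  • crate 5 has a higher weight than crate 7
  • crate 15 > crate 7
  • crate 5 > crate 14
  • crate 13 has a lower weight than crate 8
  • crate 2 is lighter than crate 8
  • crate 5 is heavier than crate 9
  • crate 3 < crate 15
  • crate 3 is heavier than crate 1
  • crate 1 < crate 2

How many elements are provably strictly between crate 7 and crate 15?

Chaining upward from crate 7 reaches: crate 5, crate 13, crate 3, crate 8.
Chaining downward from crate 15 reaches: crate 14, crate 9, crate 1, crate 3.
Strictly between crate 7 and crate 15 are those in both lists: crate 3 — 1 element.

1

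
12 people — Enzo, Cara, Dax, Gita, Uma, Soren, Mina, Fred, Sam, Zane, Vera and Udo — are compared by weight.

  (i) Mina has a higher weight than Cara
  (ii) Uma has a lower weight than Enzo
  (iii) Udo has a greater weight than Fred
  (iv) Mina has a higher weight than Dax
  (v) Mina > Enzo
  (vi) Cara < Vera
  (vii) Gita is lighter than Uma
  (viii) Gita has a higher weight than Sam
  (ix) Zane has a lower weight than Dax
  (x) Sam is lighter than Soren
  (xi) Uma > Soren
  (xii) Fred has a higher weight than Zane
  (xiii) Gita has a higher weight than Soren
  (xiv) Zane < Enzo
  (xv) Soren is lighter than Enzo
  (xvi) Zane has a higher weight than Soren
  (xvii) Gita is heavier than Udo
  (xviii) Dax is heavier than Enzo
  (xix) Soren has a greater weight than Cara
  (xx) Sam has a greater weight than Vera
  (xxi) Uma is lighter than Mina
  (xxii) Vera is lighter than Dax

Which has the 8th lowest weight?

Gita

Piecing the relations together gives one ordering: Cara < Vera < Sam < Soren < Zane < Fred < Udo < Gita < Uma < Enzo < Dax < Mina.
Counting 8 from the smallest end gives Gita.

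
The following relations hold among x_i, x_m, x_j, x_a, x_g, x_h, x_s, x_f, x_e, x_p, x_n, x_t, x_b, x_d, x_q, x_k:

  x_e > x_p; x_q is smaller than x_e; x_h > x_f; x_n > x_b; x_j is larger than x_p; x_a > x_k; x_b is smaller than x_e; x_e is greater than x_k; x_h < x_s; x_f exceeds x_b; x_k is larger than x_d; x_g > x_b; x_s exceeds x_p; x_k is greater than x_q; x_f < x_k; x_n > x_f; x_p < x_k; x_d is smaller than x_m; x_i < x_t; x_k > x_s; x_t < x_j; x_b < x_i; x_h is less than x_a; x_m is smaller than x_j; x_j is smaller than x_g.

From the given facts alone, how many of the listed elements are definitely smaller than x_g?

7

Directly below x_g: x_b, x_j.
One step further: x_m, x_p, x_t (5 so far).
One step further: x_d, x_i (7 so far).
No other element is forced below x_g by the given relations, so the count is 7.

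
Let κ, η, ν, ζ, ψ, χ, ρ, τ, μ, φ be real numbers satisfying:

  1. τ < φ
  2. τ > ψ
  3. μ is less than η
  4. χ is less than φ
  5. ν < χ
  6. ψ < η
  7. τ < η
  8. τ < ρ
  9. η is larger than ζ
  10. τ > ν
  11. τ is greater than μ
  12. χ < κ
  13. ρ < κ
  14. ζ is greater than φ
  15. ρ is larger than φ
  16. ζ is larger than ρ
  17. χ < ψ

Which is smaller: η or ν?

ν

Following the relations from ν: ν < χ < ψ < τ < φ < ρ < ζ < η.
So ν < η; ν is the smaller of the two.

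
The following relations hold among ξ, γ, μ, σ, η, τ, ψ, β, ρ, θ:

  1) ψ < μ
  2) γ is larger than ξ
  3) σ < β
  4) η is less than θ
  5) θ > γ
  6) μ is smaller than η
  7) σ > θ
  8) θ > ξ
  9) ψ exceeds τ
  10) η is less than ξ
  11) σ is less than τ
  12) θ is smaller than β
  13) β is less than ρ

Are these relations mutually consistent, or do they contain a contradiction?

inconsistent

Chaining the given relations yields τ < ψ < μ < η < ξ < γ < θ < σ, so τ < σ. But one relation states σ < τ. These cannot both hold.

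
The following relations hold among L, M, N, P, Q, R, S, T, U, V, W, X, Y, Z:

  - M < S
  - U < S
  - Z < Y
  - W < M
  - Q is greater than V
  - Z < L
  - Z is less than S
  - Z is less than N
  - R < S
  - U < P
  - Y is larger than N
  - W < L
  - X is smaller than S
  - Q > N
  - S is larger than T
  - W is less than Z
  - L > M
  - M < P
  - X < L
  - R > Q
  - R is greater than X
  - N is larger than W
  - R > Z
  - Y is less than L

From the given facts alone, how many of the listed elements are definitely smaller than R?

6

From R the given relations immediately reach Z, X, Q.
From those, W, N, V — 6 in total.
No other element is forced below R by the given relations, so the count is 6.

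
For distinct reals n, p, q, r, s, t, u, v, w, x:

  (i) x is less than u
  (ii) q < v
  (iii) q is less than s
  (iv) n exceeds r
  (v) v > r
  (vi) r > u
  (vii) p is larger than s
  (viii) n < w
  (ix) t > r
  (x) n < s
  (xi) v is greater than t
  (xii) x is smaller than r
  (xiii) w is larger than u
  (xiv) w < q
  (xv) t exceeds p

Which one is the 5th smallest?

The consecutive relations fix a unique order: x < u < r < n < w < q < s < p < t < v.
Counting 5 from the smallest end gives w.

w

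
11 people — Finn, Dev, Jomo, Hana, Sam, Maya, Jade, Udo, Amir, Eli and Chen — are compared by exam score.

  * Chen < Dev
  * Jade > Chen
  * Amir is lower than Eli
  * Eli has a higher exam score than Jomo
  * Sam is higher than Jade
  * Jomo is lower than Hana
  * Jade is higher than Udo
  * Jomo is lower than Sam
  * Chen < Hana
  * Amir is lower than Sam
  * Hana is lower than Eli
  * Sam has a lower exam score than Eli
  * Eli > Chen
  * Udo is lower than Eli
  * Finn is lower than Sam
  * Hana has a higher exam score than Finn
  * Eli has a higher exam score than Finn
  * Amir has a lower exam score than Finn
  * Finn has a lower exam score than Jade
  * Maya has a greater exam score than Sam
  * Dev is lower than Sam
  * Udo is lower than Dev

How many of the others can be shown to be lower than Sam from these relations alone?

7

The elements the relations force below Sam are Chen, Amir, Udo, Dev, Finn, Jomo, Jade — no chain reaches any other.
That is 7.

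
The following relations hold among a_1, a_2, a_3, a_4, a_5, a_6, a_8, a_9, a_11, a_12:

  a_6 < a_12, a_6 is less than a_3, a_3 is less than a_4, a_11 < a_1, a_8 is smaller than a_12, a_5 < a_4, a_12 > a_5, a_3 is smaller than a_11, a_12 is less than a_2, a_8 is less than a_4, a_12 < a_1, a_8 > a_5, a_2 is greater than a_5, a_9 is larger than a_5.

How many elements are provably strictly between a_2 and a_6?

1

The relations place a_6 below a_2. An element lies strictly between them when it is forced above a_6 and also forced below a_2.
Above a_6: {a_3, a_12, a_11, a_4, a_1}. Below a_2: {a_5, a_8, a_12}.
Intersection: {a_12} — 1.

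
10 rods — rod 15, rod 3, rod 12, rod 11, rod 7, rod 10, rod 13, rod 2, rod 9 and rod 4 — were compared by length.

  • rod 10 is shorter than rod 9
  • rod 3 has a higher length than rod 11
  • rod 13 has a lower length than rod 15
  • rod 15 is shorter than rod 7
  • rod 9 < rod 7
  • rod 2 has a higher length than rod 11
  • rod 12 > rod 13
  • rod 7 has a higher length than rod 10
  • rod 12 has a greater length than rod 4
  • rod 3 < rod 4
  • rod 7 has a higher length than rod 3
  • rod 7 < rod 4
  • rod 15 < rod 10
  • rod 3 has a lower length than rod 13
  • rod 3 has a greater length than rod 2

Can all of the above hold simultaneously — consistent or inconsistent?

Every relation is compatible with rod 11 < rod 2 < rod 3 < rod 13 < rod 15 < rod 10 < rod 9 < rod 7 < rod 4 < rod 12; the set is consistent.

consistent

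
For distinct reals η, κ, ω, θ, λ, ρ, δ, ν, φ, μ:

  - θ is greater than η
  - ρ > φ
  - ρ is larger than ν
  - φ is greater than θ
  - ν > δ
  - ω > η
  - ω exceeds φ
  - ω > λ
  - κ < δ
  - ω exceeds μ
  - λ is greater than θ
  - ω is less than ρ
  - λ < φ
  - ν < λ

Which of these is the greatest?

η is not greatest since η < θ; κ is not greatest since κ < δ; δ is not greatest since δ < ν; μ is not greatest since μ < ω; ν is not greatest since ν < ρ; θ is not greatest since θ < φ; λ is not greatest since λ < ω; φ is not greatest since φ < ρ; ω is not greatest since ω < ρ.
Only ρ has nothing above it, so ρ is the greatest.

ρ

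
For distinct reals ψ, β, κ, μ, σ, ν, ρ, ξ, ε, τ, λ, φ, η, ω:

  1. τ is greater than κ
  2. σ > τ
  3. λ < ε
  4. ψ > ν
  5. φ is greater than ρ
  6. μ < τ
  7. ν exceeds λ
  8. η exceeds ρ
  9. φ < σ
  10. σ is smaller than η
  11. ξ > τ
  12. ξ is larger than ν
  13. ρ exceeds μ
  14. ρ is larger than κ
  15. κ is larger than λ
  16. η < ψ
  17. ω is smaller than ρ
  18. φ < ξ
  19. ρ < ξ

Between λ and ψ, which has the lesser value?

λ

λ < κ and κ < τ give λ < τ.
Then τ < σ extends the chain to σ.
With σ < η: λ < κ < τ < σ < η.
Then η < ψ extends the chain to ψ.
So λ < ψ; λ is the smaller of the two.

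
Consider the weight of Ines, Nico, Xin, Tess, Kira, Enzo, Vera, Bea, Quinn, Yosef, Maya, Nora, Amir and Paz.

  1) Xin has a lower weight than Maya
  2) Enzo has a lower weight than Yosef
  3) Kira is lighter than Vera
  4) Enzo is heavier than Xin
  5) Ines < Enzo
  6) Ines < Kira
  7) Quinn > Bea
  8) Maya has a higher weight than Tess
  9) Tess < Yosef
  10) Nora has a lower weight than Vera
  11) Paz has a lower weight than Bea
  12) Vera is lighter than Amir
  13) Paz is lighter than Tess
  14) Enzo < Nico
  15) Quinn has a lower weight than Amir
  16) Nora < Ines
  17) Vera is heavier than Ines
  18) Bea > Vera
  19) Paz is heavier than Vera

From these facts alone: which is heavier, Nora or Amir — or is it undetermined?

Link the given pairs in sequence: Nora < Ines; Ines < Kira; Kira < Vera; Vera < Paz; Paz < Bea; Bea < Quinn; Quinn < Amir.
Together: Nora < Ines < Kira < Vera < Paz < Bea < Quinn < Amir.
So Amir is heavier.

Amir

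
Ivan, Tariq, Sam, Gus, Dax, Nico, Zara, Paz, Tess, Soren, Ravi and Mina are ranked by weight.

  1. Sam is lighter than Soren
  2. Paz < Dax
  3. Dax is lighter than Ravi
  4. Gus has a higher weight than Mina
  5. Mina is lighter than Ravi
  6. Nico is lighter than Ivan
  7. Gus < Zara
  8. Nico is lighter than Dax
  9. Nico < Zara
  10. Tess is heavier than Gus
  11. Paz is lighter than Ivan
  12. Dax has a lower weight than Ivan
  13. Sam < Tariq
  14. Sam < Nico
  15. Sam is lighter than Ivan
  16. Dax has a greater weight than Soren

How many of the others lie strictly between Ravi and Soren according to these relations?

Chaining upward from Soren reaches: Dax, Ivan.
Chaining downward from Ravi reaches: Mina, Sam, Nico, Paz, Dax.
Strictly between Soren and Ravi are those in both lists: Dax — 1 element.

1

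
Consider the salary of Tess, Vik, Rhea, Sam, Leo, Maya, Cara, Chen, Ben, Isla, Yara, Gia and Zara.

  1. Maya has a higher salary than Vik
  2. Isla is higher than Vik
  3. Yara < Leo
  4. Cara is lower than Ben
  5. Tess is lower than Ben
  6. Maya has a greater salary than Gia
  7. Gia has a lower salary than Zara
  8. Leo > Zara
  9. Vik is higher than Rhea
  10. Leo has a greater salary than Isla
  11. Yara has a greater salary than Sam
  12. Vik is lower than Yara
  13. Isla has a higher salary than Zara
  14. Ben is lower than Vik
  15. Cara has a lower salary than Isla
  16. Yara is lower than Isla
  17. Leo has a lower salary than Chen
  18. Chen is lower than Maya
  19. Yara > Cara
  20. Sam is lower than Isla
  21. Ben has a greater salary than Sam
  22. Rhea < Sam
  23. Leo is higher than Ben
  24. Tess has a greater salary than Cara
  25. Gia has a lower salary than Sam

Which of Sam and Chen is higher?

Sam < Ben and Ben < Vik give Sam < Vik.
With Vik < Yara: Sam < Ben < Vik < Yara.
With Yara < Isla: Sam < Ben < Vik < Yara < Isla.
Then Isla < Leo extends the chain to Leo.
With Leo < Chen: Sam < Ben < Vik < Yara < Isla < Leo < Chen.
So Sam < Chen; Chen is the higher of the two.

Chen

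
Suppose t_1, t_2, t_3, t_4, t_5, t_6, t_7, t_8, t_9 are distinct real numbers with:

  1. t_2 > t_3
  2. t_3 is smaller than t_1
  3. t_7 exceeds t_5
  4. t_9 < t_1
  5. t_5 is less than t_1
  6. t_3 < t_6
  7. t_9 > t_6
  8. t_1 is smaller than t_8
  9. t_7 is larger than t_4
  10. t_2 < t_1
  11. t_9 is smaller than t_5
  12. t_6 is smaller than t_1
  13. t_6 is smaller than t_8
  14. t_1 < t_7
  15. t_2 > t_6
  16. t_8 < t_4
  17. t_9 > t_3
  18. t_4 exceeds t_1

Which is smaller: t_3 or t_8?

t_3

t_3 < t_6 and t_6 < t_9 give t_3 < t_9.
With t_9 < t_5: t_3 < t_6 < t_9 < t_5.
Then t_5 < t_1 extends the chain to t_1.
With t_1 < t_8: t_3 < t_6 < t_9 < t_5 < t_1 < t_8.
So t_3 < t_8; t_3 is the smaller of the two.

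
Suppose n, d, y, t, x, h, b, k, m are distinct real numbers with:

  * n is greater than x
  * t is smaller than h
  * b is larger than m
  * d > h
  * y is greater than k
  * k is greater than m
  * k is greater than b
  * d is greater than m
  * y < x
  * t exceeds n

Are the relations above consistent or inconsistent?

consistent

The single ordering m < b < k < y < x < n < t < h < d satisfies every listed relation, so no contradiction arises.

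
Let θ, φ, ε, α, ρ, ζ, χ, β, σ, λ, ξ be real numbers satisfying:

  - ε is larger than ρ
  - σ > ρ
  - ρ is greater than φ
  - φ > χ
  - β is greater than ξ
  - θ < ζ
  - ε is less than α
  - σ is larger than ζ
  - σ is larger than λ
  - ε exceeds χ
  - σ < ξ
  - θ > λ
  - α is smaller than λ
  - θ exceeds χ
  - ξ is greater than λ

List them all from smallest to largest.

χ < φ < ρ < ε < α < λ < θ < ζ < σ < ξ < β

Nothing is placed below χ, so it is least; from there χ < φ; φ < ρ; ρ < ε; ε < α; α < λ; λ < θ; θ < ζ; ζ < σ; σ < ξ; ξ < β, each given directly.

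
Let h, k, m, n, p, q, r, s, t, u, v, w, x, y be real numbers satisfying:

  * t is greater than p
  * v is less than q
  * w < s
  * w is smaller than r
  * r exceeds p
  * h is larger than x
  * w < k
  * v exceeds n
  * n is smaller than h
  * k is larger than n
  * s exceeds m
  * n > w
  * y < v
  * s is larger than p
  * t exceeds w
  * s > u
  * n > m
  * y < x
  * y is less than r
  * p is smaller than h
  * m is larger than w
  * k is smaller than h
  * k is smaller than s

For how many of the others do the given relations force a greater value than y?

The elements the relations force above y are r, x, v, h, q — no chain reaches any other.
That is 5.

5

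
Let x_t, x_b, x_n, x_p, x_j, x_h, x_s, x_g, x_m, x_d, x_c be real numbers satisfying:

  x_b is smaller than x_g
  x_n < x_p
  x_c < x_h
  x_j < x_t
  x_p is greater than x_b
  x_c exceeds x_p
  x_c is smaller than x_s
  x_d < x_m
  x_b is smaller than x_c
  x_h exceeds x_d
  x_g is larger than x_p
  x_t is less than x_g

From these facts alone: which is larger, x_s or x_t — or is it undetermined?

undetermined

Following every chain through x_t: above x_t we get x_g; below x_t we get x_j.
x_s is not reached, and no chain runs the other way from x_s to x_t.
So the given relations leave the order of x_t and x_s undetermined.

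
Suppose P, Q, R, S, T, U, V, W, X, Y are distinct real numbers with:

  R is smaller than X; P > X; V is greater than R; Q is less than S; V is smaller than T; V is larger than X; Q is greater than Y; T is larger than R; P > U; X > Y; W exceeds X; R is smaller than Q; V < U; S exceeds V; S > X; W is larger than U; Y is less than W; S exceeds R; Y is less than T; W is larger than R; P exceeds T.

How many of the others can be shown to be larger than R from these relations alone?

8

The elements the relations force above R are X, Q, V, T, S, U, W, P — no chain reaches any other.
That is 8.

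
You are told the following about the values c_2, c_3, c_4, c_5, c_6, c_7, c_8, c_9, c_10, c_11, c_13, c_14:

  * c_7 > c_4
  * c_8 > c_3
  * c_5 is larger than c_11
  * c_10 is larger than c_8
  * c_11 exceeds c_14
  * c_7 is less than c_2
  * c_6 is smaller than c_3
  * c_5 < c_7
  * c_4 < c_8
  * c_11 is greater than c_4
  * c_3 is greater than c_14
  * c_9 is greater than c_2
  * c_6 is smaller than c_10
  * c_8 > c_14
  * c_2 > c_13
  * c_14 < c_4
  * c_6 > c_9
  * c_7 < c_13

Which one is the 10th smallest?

c_3

Chaining the given pairs: c_14 < c_4 < c_11 < c_5 < c_7 < c_13 < c_2 < c_9 < c_6 < c_3 < c_8 < c_10.
The 10th smallest is c_3.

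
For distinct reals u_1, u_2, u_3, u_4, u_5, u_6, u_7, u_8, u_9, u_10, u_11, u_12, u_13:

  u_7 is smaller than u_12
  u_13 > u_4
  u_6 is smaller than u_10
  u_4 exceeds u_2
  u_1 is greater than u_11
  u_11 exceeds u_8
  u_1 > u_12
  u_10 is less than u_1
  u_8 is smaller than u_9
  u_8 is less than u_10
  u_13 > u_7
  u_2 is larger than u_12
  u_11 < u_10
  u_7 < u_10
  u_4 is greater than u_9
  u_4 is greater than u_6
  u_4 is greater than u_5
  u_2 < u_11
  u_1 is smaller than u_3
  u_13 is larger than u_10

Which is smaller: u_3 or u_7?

u_7

u_7 < u_12 and u_12 < u_2 give u_7 < u_2.
With u_2 < u_11: u_7 < u_12 < u_2 < u_11.
With u_11 < u_10: u_7 < u_12 < u_2 < u_11 < u_10.
With u_10 < u_1: u_7 < u_12 < u_2 < u_11 < u_10 < u_1.
With u_1 < u_3: u_7 < u_12 < u_2 < u_11 < u_10 < u_1 < u_3.
So u_7 < u_3; u_7 is the smaller of the two.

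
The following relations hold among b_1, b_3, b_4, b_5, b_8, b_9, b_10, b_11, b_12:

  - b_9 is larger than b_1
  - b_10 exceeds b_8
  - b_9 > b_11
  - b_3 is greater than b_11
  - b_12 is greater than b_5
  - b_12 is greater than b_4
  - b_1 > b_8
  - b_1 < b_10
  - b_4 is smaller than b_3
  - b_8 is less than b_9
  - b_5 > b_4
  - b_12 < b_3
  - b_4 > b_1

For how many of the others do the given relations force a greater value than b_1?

6

From b_1 the given relations immediately reach b_4, b_9, b_10.
From those, b_5, b_12, b_3 — 6 in total.
Nothing else is reachable above b_1; 6 in all.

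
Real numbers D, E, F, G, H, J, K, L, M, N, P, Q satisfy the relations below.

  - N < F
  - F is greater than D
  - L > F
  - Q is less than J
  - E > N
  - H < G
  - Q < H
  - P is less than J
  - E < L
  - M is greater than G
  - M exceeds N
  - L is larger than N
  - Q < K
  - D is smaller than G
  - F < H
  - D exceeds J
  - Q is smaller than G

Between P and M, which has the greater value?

M

P < J and J < D give P < D.
Then D < F extends the chain to F.
Then F < H extends the chain to H.
Then H < G extends the chain to G.
Then G < M extends the chain to M.
So P < M; M is the larger of the two.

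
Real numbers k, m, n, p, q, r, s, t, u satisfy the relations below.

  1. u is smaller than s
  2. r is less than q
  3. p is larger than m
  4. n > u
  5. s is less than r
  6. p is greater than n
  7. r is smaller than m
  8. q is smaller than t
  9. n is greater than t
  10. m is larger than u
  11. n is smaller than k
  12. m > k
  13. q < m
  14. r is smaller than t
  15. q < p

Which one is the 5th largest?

Chaining the given pairs: u < s < r < q < t < n < k < m < p.
The 5th largest is t.

t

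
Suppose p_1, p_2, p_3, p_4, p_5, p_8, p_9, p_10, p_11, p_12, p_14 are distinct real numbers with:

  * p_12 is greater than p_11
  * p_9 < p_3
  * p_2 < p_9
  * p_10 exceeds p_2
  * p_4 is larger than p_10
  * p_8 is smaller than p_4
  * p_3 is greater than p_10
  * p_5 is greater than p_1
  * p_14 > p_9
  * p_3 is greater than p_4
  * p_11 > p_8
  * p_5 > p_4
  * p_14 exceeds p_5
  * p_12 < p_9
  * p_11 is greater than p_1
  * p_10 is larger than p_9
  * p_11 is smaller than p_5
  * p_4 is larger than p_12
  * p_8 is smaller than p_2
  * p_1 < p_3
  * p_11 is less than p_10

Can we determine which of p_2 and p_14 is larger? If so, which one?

Following the relations from p_2: p_2 < p_9 < p_10 < p_4 < p_5 < p_14.
So p_14 is larger.

p_14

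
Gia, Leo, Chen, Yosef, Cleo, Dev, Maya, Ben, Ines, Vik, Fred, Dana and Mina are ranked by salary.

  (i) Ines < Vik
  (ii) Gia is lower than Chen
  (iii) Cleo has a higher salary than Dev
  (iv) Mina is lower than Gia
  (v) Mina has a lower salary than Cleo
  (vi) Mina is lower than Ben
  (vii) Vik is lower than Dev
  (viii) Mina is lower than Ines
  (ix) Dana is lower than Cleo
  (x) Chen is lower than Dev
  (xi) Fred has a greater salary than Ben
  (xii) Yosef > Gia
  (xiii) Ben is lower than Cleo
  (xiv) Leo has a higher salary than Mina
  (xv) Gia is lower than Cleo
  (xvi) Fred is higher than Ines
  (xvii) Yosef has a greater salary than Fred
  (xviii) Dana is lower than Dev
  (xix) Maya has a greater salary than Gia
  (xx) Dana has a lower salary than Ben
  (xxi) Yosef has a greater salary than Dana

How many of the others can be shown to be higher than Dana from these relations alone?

Directly above Dana: Dev, Ben, Cleo, Yosef.
One step further: Fred (5 so far).
No other element is forced above Dana by the given relations, so the count is 5.

5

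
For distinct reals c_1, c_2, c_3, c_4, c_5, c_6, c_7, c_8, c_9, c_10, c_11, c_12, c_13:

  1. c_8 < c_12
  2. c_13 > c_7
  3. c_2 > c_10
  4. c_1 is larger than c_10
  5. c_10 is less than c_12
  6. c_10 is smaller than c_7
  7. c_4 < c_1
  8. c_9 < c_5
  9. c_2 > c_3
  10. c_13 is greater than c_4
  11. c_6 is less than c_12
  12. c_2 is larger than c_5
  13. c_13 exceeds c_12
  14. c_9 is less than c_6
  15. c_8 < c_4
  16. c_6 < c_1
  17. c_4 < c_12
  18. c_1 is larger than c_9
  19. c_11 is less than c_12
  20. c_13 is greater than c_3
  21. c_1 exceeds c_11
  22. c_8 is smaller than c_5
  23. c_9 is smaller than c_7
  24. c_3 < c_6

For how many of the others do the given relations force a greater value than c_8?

The elements the relations force above c_8 are c_4, c_5, c_12, c_2, c_1, c_13 — no chain reaches any other.
That is 6.

6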